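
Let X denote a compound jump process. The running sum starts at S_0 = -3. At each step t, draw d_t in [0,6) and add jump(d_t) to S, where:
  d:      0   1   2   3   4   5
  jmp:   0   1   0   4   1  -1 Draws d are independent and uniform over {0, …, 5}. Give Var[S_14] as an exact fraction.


623/18

Outcome values over d=0..5: [0, 1, 0, 4, 1, -1]
Σy = 5, Σy² = 19, M = 6
μ = 5/6 = 5/6,  σ² = 19/6 − (5/6)² = 89/36
Independent increments: Var[S_14] = 14·σ² = 14·(89/36) = 623/18


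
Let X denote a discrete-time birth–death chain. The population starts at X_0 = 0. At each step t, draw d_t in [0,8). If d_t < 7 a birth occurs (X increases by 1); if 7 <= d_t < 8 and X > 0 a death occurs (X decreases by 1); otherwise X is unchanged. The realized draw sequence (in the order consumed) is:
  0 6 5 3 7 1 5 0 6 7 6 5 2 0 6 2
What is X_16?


t=0: X=0, d=0 → birth, X_1=1
t=1: X=1, d=6 → birth, X_2=2
t=2: X=2, d=5 → birth, X_3=3
t=3: X=3, d=3 → birth, X_4=4
t=4: X=4, d=7 → death, X_5=3
t=5: X=3, d=1 → birth, X_6=4
t=6: X=4, d=5 → birth, X_7=5
t=7: X=5, d=0 → birth, X_8=6
t=8: X=6, d=6 → birth, X_9=7
t=9: X=7, d=7 → death, X_10=6
t=10: X=6, d=6 → birth, X_11=7
t=11: X=7, d=5 → birth, X_12=8
t=12: X=8, d=2 → birth, X_13=9
t=13: X=9, d=0 → birth, X_14=10
t=14: X=10, d=6 → birth, X_15=11
t=15: X=11, d=2 → birth, X_16=12

12


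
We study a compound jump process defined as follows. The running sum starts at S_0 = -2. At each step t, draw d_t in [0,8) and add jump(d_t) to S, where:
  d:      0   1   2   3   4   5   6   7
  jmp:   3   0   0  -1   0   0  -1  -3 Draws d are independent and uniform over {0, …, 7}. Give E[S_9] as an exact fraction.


-17/4

Outcome values over d=0..7: [3, 0, 0, -1, 0, 0, -1, -3]
Σy = -2, Σy² = 20, M = 8
μ = -2/8 = -1/4,  σ² = 20/8 − (-1/4)² = 39/16
E[S_9] = -2 + 9·(-1/4) = -17/4


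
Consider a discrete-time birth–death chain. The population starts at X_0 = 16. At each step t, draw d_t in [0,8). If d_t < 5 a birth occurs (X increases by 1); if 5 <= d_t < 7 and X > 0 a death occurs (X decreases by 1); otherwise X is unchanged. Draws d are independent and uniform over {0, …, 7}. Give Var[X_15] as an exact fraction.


X can drop by at most 1 per step and X_0 = 16 > T = 15, so X_t >= 16 − t >= 1 > 0 for every t <= 15: the floor at 0 (the 'and X > 0' condition) never binds. Hence X_15 = X_0 + Σ_{t<15} Y_t with i.i.d. increments Y_t = y(d_t) ∈ {+1, −1, 0}.
Outcome values over d=0..7: [1, 1, 1, 1, 1, -1, -1, 0]
Σy = 3, Σy² = 7, M = 8
μ = 3/8 = 3/8,  σ² = 7/8 − (3/8)² = 47/64
Independent increments: Var[X_15] = 15·σ² = 15·(47/64) = 705/64

705/64


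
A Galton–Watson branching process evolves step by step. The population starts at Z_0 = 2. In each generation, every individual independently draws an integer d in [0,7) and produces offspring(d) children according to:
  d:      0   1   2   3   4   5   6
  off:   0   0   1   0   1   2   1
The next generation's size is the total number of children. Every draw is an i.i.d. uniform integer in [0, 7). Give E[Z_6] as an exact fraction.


31250/117649

Outcome values over d=0..6: [0, 0, 1, 0, 1, 2, 1]
Σy = 5, Σy² = 7, M = 7
μ = 5/7 = 5/7,  σ² = 7/7 − (5/7)² = 24/49
E[Z_0] = 2
E[Z_1] = 5/7·E[Z_0] = 10/7
E[Z_2] = 5/7·E[Z_1] = 50/49
E[Z_3] = 5/7·E[Z_2] = 250/343
E[Z_4] = 5/7·E[Z_3] = 1250/2401
E[Z_5] = 5/7·E[Z_4] = 6250/16807
E[Z_6] = 5/7·E[Z_5] = 31250/117649


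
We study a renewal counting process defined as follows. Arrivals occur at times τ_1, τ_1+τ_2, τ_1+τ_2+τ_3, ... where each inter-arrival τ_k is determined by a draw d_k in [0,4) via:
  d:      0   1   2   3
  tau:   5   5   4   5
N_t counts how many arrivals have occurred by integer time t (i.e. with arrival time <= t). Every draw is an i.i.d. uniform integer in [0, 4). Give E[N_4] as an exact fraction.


Inter-arrival values over d=0..3: [5, 5, 4, 5]
Each d has probability 1/4, so the pmf of τ is: f(4) = 1/4, f(5) = 3/4
Renewal equation for m(n) = E[N_n]: condition on τ_1 = k (if k <= n, one arrival plus a fresh copy on the remaining n−k steps): m(n) = F(n) + Σ_{k<=n} f(k)·m(n−k), where F(n) = P(τ <= n) and m(0) = 0
m(1) = F(1) = 0
m(2) = F(2) = 0
m(3) = F(3) = 0
m(4) = F(4) = 1/4
E[N_4] = m(4) = 1/4

1/4


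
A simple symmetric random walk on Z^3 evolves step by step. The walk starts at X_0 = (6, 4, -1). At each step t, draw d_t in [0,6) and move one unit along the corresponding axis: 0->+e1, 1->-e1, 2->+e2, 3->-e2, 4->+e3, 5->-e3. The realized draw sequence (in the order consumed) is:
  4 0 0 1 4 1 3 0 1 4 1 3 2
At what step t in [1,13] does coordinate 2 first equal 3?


t=0: X=(6, 4, -1), d=4 → +e3, X_1=(6, 4, 0)
t=1: X=(6, 4, 0), d=0 → +e1, X_2=(7, 4, 0)
t=2: X=(7, 4, 0), d=0 → +e1, X_3=(8, 4, 0)
t=3: X=(8, 4, 0), d=1 → -e1, X_4=(7, 4, 0)
t=4: X=(7, 4, 0), d=4 → +e3, X_5=(7, 4, 1)
t=5: X=(7, 4, 1), d=1 → -e1, X_6=(6, 4, 1)
t=6: X=(6, 4, 1), d=3 → -e2, X_7=(6, 3, 1)
t=7: X=(6, 3, 1), d=0 → +e1, X_8=(7, 3, 1)
t=8: X=(7, 3, 1), d=1 → -e1, X_9=(6, 3, 1)
t=9: X=(6, 3, 1), d=4 → +e3, X_10=(6, 3, 2)
t=10: X=(6, 3, 2), d=1 → -e1, X_11=(5, 3, 2)
t=11: X=(5, 3, 2), d=3 → -e2, X_12=(5, 2, 2)
t=12: X=(5, 2, 2), d=2 → +e2, X_13=(5, 3, 2)

7


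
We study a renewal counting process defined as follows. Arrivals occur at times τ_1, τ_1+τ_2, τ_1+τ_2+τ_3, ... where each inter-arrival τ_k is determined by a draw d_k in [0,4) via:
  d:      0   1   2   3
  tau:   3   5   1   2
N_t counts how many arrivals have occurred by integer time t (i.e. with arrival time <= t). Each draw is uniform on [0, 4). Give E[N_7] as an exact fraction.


38701/16384

Inter-arrival values over d=0..3: [3, 5, 1, 2]
Each d has probability 1/4, so the pmf of τ is: f(1) = 1/4, f(2) = 1/4, f(3) = 1/4, f(5) = 1/4
Renewal equation for m(n) = E[N_n]: condition on τ_1 = k (if k <= n, one arrival plus a fresh copy on the remaining n−k steps): m(n) = F(n) + Σ_{k<=n} f(k)·m(n−k), where F(n) = P(τ <= n) and m(0) = 0
m(1) = F(1) = 1/4
m(2) = F(2) + f(1)·m(1) = 1/2 + 1/4·1/4 = 9/16
m(3) = F(3) + f(1)·m(2) + f(2)·m(1) = 3/4 + 1/4·9/16 + 1/4·1/4 = 61/64
m(4) = F(4) + f(1)·m(3) + f(2)·m(2) + f(3)·m(1) = 3/4 + 1/4·61/64 + 1/4·9/16 + 1/4·1/4 = 305/256
m(5) = F(5) + f(1)·m(4) + f(2)·m(3) + f(3)·m(2) = 1 + 1/4·305/256 + 1/4·61/64 + 1/4·9/16 = 1717/1024
m(6) = F(6) + f(1)·m(5) + f(2)·m(4) + f(3)·m(3) + f(5)·m(1) = 1 + 1/4·1717/1024 + 1/4·305/256 + 1/4·61/64 + 1/4·1/4 = 8265/4096
m(7) = F(7) + f(1)·m(6) + f(2)·m(5) + f(3)·m(4) + f(5)·m(2) = 1 + 1/4·8265/4096 + 1/4·1717/1024 + 1/4·305/256 + 1/4·9/16 = 38701/16384
E[N_7] = m(7) = 38701/16384


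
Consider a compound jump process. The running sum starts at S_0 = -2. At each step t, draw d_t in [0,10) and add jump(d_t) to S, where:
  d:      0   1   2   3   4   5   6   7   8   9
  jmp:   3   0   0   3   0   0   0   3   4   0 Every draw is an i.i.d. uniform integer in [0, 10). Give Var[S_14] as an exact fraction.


Outcome values over d=0..9: [3, 0, 0, 3, 0, 0, 0, 3, 4, 0]
Σy = 13, Σy² = 43, M = 10
μ = 13/10 = 13/10,  σ² = 43/10 − (13/10)² = 261/100
Independent increments: Var[S_14] = 14·σ² = 14·(261/100) = 1827/50

1827/50


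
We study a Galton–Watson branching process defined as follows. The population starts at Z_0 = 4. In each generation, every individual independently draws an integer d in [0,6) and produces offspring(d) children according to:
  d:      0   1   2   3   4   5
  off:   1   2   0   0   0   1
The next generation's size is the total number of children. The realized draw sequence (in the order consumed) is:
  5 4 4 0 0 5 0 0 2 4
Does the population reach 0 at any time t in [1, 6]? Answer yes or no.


yes

gen 0: Z_0=4, draws=[5, 4, 4, 0], offspring=[1, 0, 0, 1], Z_1=2
gen 1: Z_1=2, draws=[0, 5], offspring=[1, 1], Z_2=2
gen 2: Z_2=2, draws=[0, 0], offspring=[1, 1], Z_3=2
gen 3: Z_3=2, draws=[2, 4], offspring=[0, 0], Z_4=0
gen 4: Z_4=0, draws=[], offspring=[], Z_5=0
gen 5: Z_5=0, draws=[], offspring=[], Z_6=0


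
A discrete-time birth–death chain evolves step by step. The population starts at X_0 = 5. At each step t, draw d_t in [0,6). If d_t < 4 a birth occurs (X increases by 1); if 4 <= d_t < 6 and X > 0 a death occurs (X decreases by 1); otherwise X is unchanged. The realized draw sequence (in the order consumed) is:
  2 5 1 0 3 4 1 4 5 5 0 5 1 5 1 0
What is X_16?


t=0: X=5, d=2 → birth, X_1=6
t=1: X=6, d=5 → death, X_2=5
t=2: X=5, d=1 → birth, X_3=6
t=3: X=6, d=0 → birth, X_4=7
t=4: X=7, d=3 → birth, X_5=8
t=5: X=8, d=4 → death, X_6=7
t=6: X=7, d=1 → birth, X_7=8
t=7: X=8, d=4 → death, X_8=7
t=8: X=7, d=5 → death, X_9=6
t=9: X=6, d=5 → death, X_10=5
t=10: X=5, d=0 → birth, X_11=6
t=11: X=6, d=5 → death, X_12=5
t=12: X=5, d=1 → birth, X_13=6
t=13: X=6, d=5 → death, X_14=5
t=14: X=5, d=1 → birth, X_15=6
t=15: X=6, d=0 → birth, X_16=7

7


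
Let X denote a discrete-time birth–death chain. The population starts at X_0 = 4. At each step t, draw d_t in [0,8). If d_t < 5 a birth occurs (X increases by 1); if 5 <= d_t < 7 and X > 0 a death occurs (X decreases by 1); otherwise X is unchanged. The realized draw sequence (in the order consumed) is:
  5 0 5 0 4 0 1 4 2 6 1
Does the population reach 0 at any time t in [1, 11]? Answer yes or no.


no

t=0: X=4, d=5 → death, X_1=3
t=1: X=3, d=0 → birth, X_2=4
t=2: X=4, d=5 → death, X_3=3
t=3: X=3, d=0 → birth, X_4=4
t=4: X=4, d=4 → birth, X_5=5
t=5: X=5, d=0 → birth, X_6=6
t=6: X=6, d=1 → birth, X_7=7
t=7: X=7, d=4 → birth, X_8=8
t=8: X=8, d=2 → birth, X_9=9
t=9: X=9, d=6 → death, X_10=8
t=10: X=8, d=1 → birth, X_11=9


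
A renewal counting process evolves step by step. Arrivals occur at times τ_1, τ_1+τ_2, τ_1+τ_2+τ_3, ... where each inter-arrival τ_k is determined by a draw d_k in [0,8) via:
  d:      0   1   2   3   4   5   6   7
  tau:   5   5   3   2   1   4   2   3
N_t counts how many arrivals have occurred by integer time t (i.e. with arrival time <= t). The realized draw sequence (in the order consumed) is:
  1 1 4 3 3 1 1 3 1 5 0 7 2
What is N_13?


draw d_1=1: τ_1=5, arrival time A_1=5
draw d_2=1: τ_2=5, arrival time A_2=10
draw d_3=4: τ_3=1, arrival time A_3=11
draw d_4=3: τ_4=2, arrival time A_4=13
draw d_5=3: τ_5=2, arrival time A_5=15
draw d_6=1: τ_6=5, arrival time A_6=20
draw d_7=1: τ_7=5, arrival time A_7=25
draw d_8=3: τ_8=2, arrival time A_8=27
draw d_9=1: τ_9=5, arrival time A_9=32
draw d_10=5: τ_10=4, arrival time A_10=36
draw d_11=0: τ_11=5, arrival time A_11=41
draw d_12=7: τ_12=3, arrival time A_12=44
draw d_13=2: τ_13=3, arrival time A_13=47
N_t over t=0..13: 0:0 1:0 2:0 3:0 4:0 5:1 6:1 7:1 8:1 9:1 10:2 11:3 12:3 13:4

4


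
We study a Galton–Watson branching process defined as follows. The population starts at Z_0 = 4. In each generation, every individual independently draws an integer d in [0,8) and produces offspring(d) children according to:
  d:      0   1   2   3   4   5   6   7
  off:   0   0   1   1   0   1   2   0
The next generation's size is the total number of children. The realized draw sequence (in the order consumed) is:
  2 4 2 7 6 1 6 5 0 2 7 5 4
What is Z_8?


gen 0: Z_0=4, draws=[2, 4, 2, 7], offspring=[1, 0, 1, 0], Z_1=2
gen 1: Z_1=2, draws=[6, 1], offspring=[2, 0], Z_2=2
gen 2: Z_2=2, draws=[6, 5], offspring=[2, 1], Z_3=3
gen 3: Z_3=3, draws=[0, 2, 7], offspring=[0, 1, 0], Z_4=1
gen 4: Z_4=1, draws=[5], offspring=[1], Z_5=1
gen 5: Z_5=1, draws=[4], offspring=[0], Z_6=0
gen 6: Z_6=0, draws=[], offspring=[], Z_7=0
gen 7: Z_7=0, draws=[], offspring=[], Z_8=0

0


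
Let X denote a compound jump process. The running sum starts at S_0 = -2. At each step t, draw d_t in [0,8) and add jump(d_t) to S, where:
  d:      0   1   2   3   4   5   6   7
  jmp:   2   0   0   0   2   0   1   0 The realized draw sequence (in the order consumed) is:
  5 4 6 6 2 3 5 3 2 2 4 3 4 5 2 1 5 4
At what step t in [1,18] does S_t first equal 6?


13

t=0: S=-2, d=5, jump=0, S_1=-2
t=1: S=-2, d=4, jump=2, S_2=0
t=2: S=0, d=6, jump=1, S_3=1
t=3: S=1, d=6, jump=1, S_4=2
t=4: S=2, d=2, jump=0, S_5=2
t=5: S=2, d=3, jump=0, S_6=2
t=6: S=2, d=5, jump=0, S_7=2
t=7: S=2, d=3, jump=0, S_8=2
t=8: S=2, d=2, jump=0, S_9=2
t=9: S=2, d=2, jump=0, S_10=2
t=10: S=2, d=4, jump=2, S_11=4
t=11: S=4, d=3, jump=0, S_12=4
t=12: S=4, d=4, jump=2, S_13=6
t=13: S=6, d=5, jump=0, S_14=6
t=14: S=6, d=2, jump=0, S_15=6
t=15: S=6, d=1, jump=0, S_16=6
t=16: S=6, d=5, jump=0, S_17=6
t=17: S=6, d=4, jump=2, S_18=8


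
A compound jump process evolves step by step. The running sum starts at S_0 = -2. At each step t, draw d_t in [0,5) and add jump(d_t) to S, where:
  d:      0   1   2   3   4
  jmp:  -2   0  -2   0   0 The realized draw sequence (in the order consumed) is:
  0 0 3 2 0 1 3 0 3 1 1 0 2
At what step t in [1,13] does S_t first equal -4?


t=0: S=-2, d=0, jump=-2, S_1=-4
t=1: S=-4, d=0, jump=-2, S_2=-6
t=2: S=-6, d=3, jump=0, S_3=-6
t=3: S=-6, d=2, jump=-2, S_4=-8
t=4: S=-8, d=0, jump=-2, S_5=-10
t=5: S=-10, d=1, jump=0, S_6=-10
t=6: S=-10, d=3, jump=0, S_7=-10
t=7: S=-10, d=0, jump=-2, S_8=-12
t=8: S=-12, d=3, jump=0, S_9=-12
t=9: S=-12, d=1, jump=0, S_10=-12
t=10: S=-12, d=1, jump=0, S_11=-12
t=11: S=-12, d=0, jump=-2, S_12=-14
t=12: S=-14, d=2, jump=-2, S_13=-16

1


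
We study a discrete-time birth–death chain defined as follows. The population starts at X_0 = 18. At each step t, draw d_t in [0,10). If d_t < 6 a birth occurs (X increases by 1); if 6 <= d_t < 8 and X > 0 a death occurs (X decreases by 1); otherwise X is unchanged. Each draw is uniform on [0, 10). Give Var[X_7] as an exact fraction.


X can drop by at most 1 per step and X_0 = 18 > T = 7, so X_t >= 18 − t >= 11 > 0 for every t <= 7: the floor at 0 (the 'and X > 0' condition) never binds. Hence X_7 = X_0 + Σ_{t<7} Y_t with i.i.d. increments Y_t = y(d_t) ∈ {+1, −1, 0}.
Outcome values over d=0..9: [1, 1, 1, 1, 1, 1, -1, -1, 0, 0]
Σy = 4, Σy² = 8, M = 10
μ = 4/10 = 2/5,  σ² = 8/10 − (2/5)² = 16/25
Independent increments: Var[X_7] = 7·σ² = 7·(16/25) = 112/25

112/25


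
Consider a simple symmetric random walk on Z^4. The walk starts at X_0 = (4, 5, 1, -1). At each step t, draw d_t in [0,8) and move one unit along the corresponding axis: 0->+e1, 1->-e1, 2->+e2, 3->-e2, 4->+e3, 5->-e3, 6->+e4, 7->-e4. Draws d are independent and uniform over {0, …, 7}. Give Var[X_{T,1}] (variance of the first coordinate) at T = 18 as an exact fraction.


9/2

Outcome values over d=0..7: [1, -1, 0, 0, 0, 0, 0, 0]
Σy = 0, Σy² = 2, M = 8
μ = 0/8 = 0,  σ² = 2/8 − (0)² = 1/4
Independent increments: Var[X_18] = 18·σ² = 18·(1/4) = 9/2


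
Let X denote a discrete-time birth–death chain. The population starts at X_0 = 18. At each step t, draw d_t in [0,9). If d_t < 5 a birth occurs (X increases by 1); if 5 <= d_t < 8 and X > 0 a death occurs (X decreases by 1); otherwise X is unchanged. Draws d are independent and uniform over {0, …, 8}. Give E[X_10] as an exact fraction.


X can drop by at most 1 per step and X_0 = 18 > T = 10, so X_t >= 18 − t >= 8 > 0 for every t <= 10: the floor at 0 (the 'and X > 0' condition) never binds. Hence X_10 = X_0 + Σ_{t<10} Y_t with i.i.d. increments Y_t = y(d_t) ∈ {+1, −1, 0}.
Outcome values over d=0..8: [1, 1, 1, 1, 1, -1, -1, -1, 0]
Σy = 2, Σy² = 8, M = 9
μ = 2/9 = 2/9,  σ² = 8/9 − (2/9)² = 68/81
E[X_10] = 18 + 10·(2/9) = 182/9

182/9


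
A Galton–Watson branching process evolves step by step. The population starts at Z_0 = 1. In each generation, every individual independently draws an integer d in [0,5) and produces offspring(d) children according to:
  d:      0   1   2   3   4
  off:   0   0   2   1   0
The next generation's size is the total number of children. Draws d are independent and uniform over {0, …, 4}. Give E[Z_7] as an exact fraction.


2187/78125

Outcome values over d=0..4: [0, 0, 2, 1, 0]
Σy = 3, Σy² = 5, M = 5
μ = 3/5 = 3/5,  σ² = 5/5 − (3/5)² = 16/25
E[Z_0] = 1
E[Z_1] = 3/5·E[Z_0] = 3/5
E[Z_2] = 3/5·E[Z_1] = 9/25
E[Z_3] = 3/5·E[Z_2] = 27/125
E[Z_4] = 3/5·E[Z_3] = 81/625
E[Z_5] = 3/5·E[Z_4] = 243/3125
E[Z_6] = 3/5·E[Z_5] = 729/15625
E[Z_7] = 3/5·E[Z_6] = 2187/78125


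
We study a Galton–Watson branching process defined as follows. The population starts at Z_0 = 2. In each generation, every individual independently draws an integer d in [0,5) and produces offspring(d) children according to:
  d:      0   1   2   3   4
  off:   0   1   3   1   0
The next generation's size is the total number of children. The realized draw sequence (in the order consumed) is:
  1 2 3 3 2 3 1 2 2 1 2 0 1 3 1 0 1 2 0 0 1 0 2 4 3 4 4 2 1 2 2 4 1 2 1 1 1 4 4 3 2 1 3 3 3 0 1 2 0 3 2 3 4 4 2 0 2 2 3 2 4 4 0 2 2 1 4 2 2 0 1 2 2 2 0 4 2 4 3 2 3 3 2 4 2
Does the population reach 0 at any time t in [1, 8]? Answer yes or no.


no

gen 0: Z_0=2, draws=[1, 2], offspring=[1, 3], Z_1=4
gen 1: Z_1=4, draws=[3, 3, 2, 3], offspring=[1, 1, 3, 1], Z_2=6
gen 2: Z_2=6, draws=[1, 2, 2, 1, 2, 0], offspring=[1, 3, 3, 1, 3, 0], Z_3=11
gen 3: Z_3=11, draws=[1, 3, 1, 0, 1, 2, 0, 0, 1, 0, 2], offspring=[1, 1, 1, 0, 1, 3, 0, 0, 1, 0, 3], Z_4=11
gen 4: Z_4=11, draws=[4, 3, 4, 4, 2, 1, 2, 2, 4, 1, 2], offspring=[0, 1, 0, 0, 3, 1, 3, 3, 0, 1, 3], Z_5=15
gen 5: Z_5=15, draws=[1, 1, 1, 4, 4, 3, 2, 1, 3, 3, 3, 0, 1, 2, 0], offspring=[1, 1, 1, 0, 0, 1, 3, 1, 1, 1, 1, 0, 1, 3, 0], Z_6=15
gen 6: Z_6=15, draws=[3, 2, 3, 4, 4, 2, 0, 2, 2, 3, 2, 4, 4, 0, 2], offspring=[1, 3, 1, 0, 0, 3, 0, 3, 3, 1, 3, 0, 0, 0, 3], Z_7=21
gen 7: Z_7=21, draws=[2, 1, 4, 2, 2, 0, 1, 2, 2, 2, 0, 4, 2, 4, 3, 2, 3, 3, 2, 4, 2], offspring=[3, 1, 0, 3, 3, 0, 1, 3, 3, 3, 0, 0, 3, 0, 1, 3, 1, 1, 3, 0, 3], Z_8=35


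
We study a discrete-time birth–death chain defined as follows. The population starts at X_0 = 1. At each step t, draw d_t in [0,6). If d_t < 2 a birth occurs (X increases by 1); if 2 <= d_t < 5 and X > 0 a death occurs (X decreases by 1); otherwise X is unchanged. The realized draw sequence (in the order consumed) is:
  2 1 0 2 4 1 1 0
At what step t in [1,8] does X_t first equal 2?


t=0: X=1, d=2 → death, X_1=0
t=1: X=0, d=1 → birth, X_2=1
t=2: X=1, d=0 → birth, X_3=2
t=3: X=2, d=2 → death, X_4=1
t=4: X=1, d=4 → death, X_5=0
t=5: X=0, d=1 → birth, X_6=1
t=6: X=1, d=1 → birth, X_7=2
t=7: X=2, d=0 → birth, X_8=3

3


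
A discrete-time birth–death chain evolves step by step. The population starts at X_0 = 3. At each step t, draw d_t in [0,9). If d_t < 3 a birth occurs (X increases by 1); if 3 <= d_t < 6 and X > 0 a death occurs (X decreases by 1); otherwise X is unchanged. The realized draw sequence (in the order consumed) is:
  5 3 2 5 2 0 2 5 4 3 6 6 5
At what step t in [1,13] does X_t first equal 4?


7

t=0: X=3, d=5 → death, X_1=2
t=1: X=2, d=3 → death, X_2=1
t=2: X=1, d=2 → birth, X_3=2
t=3: X=2, d=5 → death, X_4=1
t=4: X=1, d=2 → birth, X_5=2
t=5: X=2, d=0 → birth, X_6=3
t=6: X=3, d=2 → birth, X_7=4
t=7: X=4, d=5 → death, X_8=3
t=8: X=3, d=4 → death, X_9=2
t=9: X=2, d=3 → death, X_10=1
t=10: X=1, d=6 → hold, X_11=1
t=11: X=1, d=6 → hold, X_12=1
t=12: X=1, d=5 → death, X_13=0


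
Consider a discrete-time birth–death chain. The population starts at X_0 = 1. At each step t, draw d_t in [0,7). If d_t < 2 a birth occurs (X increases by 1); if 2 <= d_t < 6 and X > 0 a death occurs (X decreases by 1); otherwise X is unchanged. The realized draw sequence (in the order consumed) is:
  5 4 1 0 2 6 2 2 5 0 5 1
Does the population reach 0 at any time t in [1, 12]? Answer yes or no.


yes

t=0: X=1, d=5 → death, X_1=0
t=1: X=0, d=4 → hold, X_2=0
t=2: X=0, d=1 → birth, X_3=1
t=3: X=1, d=0 → birth, X_4=2
t=4: X=2, d=2 → death, X_5=1
t=5: X=1, d=6 → hold, X_6=1
t=6: X=1, d=2 → death, X_7=0
t=7: X=0, d=2 → hold, X_8=0
t=8: X=0, d=5 → hold, X_9=0
t=9: X=0, d=0 → birth, X_10=1
t=10: X=1, d=5 → death, X_11=0
t=11: X=0, d=1 → birth, X_12=1


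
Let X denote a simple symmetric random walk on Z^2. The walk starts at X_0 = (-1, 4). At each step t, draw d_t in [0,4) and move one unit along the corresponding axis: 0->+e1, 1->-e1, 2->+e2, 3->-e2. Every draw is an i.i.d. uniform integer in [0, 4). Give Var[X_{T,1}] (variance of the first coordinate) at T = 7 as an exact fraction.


Outcome values over d=0..3: [1, -1, 0, 0]
Σy = 0, Σy² = 2, M = 4
μ = 0/4 = 0,  σ² = 2/4 − (0)² = 1/2
Independent increments: Var[X_7] = 7·σ² = 7·(1/2) = 7/2

7/2


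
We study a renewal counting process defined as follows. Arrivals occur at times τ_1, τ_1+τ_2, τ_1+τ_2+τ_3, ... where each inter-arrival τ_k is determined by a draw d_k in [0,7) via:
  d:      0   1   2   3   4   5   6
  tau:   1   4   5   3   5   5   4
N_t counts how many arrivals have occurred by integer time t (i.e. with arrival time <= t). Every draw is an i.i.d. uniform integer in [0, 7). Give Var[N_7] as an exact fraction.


Inter-arrival values over d=0..6: [1, 4, 5, 3, 5, 5, 4]
Each d has probability 1/7, so the pmf of τ is: f(1) = 1/7, f(3) = 1/7, f(4) = 2/7, f(5) = 3/7
Let p_n(j) = P(N_n = j), with p_0 = [1]. Condition on τ_1: p_n(0) = P(τ > n), and for j >= 1, p_n(j) = Σ_{k<=n} f(k)·p_{n−k}(j−1)
p_1 = [6/7, 1/7]  (j = 0..1)
p_2 = [6/7, 6/49, 1/49]  (j = 0..2)
p_3 = [5/7, 13/49, 6/343, 1/343]  (j = 0..3)
p_4 = [3/7, 25/49, 20/343, 6/2401, 1/2401]  (j = 0..4)
p_5 = [0, 6/7, 45/343, 27/2401, 6/16807, 1/16807]  (j = 0..5)
p_6 = [0, 5/7, 88/343, 65/2401, 34/16807, 6/117649, 1/117649]  (j = 0..6)
p_7 = [0, 31/49, 104/343, 141/2401, 85/16807, 41/117649, 6/823543, 1/823543]  (j = 0..7)
E[N_7] = Σ j·p_7(j) = 1183652/823543;  E[N_7²] = Σ j²·p_7(j) = 2029180/823543
Var[N_7] = 2029180/823543 − (1183652/823543)² = 270084927636/678223072849

270084927636/678223072849


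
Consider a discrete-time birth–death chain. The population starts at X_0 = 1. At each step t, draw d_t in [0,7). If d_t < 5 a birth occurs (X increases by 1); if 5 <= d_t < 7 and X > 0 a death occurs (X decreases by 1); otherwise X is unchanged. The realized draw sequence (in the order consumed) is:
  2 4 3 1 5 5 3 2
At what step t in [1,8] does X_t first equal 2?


1

t=0: X=1, d=2 → birth, X_1=2
t=1: X=2, d=4 → birth, X_2=3
t=2: X=3, d=3 → birth, X_3=4
t=3: X=4, d=1 → birth, X_4=5
t=4: X=5, d=5 → death, X_5=4
t=5: X=4, d=5 → death, X_6=3
t=6: X=3, d=3 → birth, X_7=4
t=7: X=4, d=2 → birth, X_8=5


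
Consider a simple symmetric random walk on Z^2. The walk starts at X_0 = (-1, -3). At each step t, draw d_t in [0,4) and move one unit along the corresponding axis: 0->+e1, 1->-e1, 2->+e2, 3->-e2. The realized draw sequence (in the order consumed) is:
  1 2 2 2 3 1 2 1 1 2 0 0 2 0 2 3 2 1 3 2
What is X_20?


t=0: X=(-1, -3), d=1 → -e1, X_1=(-2, -3)
t=1: X=(-2, -3), d=2 → +e2, X_2=(-2, -2)
t=2: X=(-2, -2), d=2 → +e2, X_3=(-2, -1)
t=3: X=(-2, -1), d=2 → +e2, X_4=(-2, 0)
t=4: X=(-2, 0), d=3 → -e2, X_5=(-2, -1)
t=5: X=(-2, -1), d=1 → -e1, X_6=(-3, -1)
t=6: X=(-3, -1), d=2 → +e2, X_7=(-3, 0)
t=7: X=(-3, 0), d=1 → -e1, X_8=(-4, 0)
t=8: X=(-4, 0), d=1 → -e1, X_9=(-5, 0)
t=9: X=(-5, 0), d=2 → +e2, X_10=(-5, 1)
t=10: X=(-5, 1), d=0 → +e1, X_11=(-4, 1)
t=11: X=(-4, 1), d=0 → +e1, X_12=(-3, 1)
t=12: X=(-3, 1), d=2 → +e2, X_13=(-3, 2)
t=13: X=(-3, 2), d=0 → +e1, X_14=(-2, 2)
t=14: X=(-2, 2), d=2 → +e2, X_15=(-2, 3)
t=15: X=(-2, 3), d=3 → -e2, X_16=(-2, 2)
t=16: X=(-2, 2), d=2 → +e2, X_17=(-2, 3)
t=17: X=(-2, 3), d=1 → -e1, X_18=(-3, 3)
t=18: X=(-3, 3), d=3 → -e2, X_19=(-3, 2)
t=19: X=(-3, 2), d=2 → +e2, X_20=(-3, 3)

(-3, 3)


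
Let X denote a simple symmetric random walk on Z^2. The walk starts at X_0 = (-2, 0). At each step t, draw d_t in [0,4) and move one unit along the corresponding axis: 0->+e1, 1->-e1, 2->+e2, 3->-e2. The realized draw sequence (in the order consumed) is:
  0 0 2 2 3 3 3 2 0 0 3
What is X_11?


(2, -1)

t=0: X=(-2, 0), d=0 → +e1, X_1=(-1, 0)
t=1: X=(-1, 0), d=0 → +e1, X_2=(0, 0)
t=2: X=(0, 0), d=2 → +e2, X_3=(0, 1)
t=3: X=(0, 1), d=2 → +e2, X_4=(0, 2)
t=4: X=(0, 2), d=3 → -e2, X_5=(0, 1)
t=5: X=(0, 1), d=3 → -e2, X_6=(0, 0)
t=6: X=(0, 0), d=3 → -e2, X_7=(0, -1)
t=7: X=(0, -1), d=2 → +e2, X_8=(0, 0)
t=8: X=(0, 0), d=0 → +e1, X_9=(1, 0)
t=9: X=(1, 0), d=0 → +e1, X_10=(2, 0)
t=10: X=(2, 0), d=3 → -e2, X_11=(2, -1)


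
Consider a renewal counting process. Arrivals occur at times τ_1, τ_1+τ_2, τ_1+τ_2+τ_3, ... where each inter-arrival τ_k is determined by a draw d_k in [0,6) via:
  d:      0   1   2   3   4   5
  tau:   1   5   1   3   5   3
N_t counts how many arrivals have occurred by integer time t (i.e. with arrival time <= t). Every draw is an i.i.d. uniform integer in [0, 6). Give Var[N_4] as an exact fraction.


Inter-arrival values over d=0..5: [1, 5, 1, 3, 5, 3]
Each d has probability 1/6, so the pmf of τ is: f(1) = 1/3, f(3) = 1/3, f(5) = 1/3
Let p_n(j) = P(N_n = j), with p_0 = [1]. Condition on τ_1: p_n(0) = P(τ > n), and for j >= 1, p_n(j) = Σ_{k<=n} f(k)·p_{n−k}(j−1)
p_1 = [2/3, 1/3]  (j = 0..1)
p_2 = [2/3, 2/9, 1/9]  (j = 0..2)
p_3 = [1/3, 5/9, 2/27, 1/27]  (j = 0..3)
p_4 = [1/3, 1/3, 8/27, 2/81, 1/81]  (j = 0..4)
E[N_4] = Σ j·p_4(j) = 85/81;  E[N_4²] = Σ j²·p_4(j) = 157/81
Var[N_4] = 157/81 − (85/81)² = 5492/6561

5492/6561


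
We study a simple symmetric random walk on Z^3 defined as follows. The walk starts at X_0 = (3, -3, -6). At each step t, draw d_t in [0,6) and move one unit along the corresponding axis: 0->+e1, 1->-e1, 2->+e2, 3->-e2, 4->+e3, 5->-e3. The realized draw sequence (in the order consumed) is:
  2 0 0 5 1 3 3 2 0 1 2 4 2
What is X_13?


(4, -1, -6)

t=0: X=(3, -3, -6), d=2 → +e2, X_1=(3, -2, -6)
t=1: X=(3, -2, -6), d=0 → +e1, X_2=(4, -2, -6)
t=2: X=(4, -2, -6), d=0 → +e1, X_3=(5, -2, -6)
t=3: X=(5, -2, -6), d=5 → -e3, X_4=(5, -2, -7)
t=4: X=(5, -2, -7), d=1 → -e1, X_5=(4, -2, -7)
t=5: X=(4, -2, -7), d=3 → -e2, X_6=(4, -3, -7)
t=6: X=(4, -3, -7), d=3 → -e2, X_7=(4, -4, -7)
t=7: X=(4, -4, -7), d=2 → +e2, X_8=(4, -3, -7)
t=8: X=(4, -3, -7), d=0 → +e1, X_9=(5, -3, -7)
t=9: X=(5, -3, -7), d=1 → -e1, X_10=(4, -3, -7)
t=10: X=(4, -3, -7), d=2 → +e2, X_11=(4, -2, -7)
t=11: X=(4, -2, -7), d=4 → +e3, X_12=(4, -2, -6)
t=12: X=(4, -2, -6), d=2 → +e2, X_13=(4, -1, -6)


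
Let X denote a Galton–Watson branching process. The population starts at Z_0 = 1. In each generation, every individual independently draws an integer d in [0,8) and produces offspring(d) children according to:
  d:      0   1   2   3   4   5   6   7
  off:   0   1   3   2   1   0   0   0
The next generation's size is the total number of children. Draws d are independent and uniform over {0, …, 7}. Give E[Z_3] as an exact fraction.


343/512

Outcome values over d=0..7: [0, 1, 3, 2, 1, 0, 0, 0]
Σy = 7, Σy² = 15, M = 8
μ = 7/8 = 7/8,  σ² = 15/8 − (7/8)² = 71/64
E[Z_0] = 1
E[Z_1] = 7/8·E[Z_0] = 7/8
E[Z_2] = 7/8·E[Z_1] = 49/64
E[Z_3] = 7/8·E[Z_2] = 343/512


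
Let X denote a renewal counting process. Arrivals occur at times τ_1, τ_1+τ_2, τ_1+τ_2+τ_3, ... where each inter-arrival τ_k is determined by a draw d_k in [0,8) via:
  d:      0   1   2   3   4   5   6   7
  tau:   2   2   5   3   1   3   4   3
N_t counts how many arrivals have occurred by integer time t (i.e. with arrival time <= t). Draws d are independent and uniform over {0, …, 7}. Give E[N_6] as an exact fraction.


Inter-arrival values over d=0..7: [2, 2, 5, 3, 1, 3, 4, 3]
Each d has probability 1/8, so the pmf of τ is: f(1) = 1/8, f(2) = 1/4, f(3) = 3/8, f(4) = 1/8, f(5) = 1/8
Renewal equation for m(n) = E[N_n]: condition on τ_1 = k (if k <= n, one arrival plus a fresh copy on the remaining n−k steps): m(n) = F(n) + Σ_{k<=n} f(k)·m(n−k), where F(n) = P(τ <= n) and m(0) = 0
m(1) = F(1) = 1/8
m(2) = F(2) + f(1)·m(1) = 3/8 + 1/8·1/8 = 25/64
m(3) = F(3) + f(1)·m(2) + f(2)·m(1) = 3/4 + 1/8·25/64 + 1/4·1/8 = 425/512
m(4) = F(4) + f(1)·m(3) + f(2)·m(2) + f(3)·m(1) = 7/8 + 1/8·425/512 + 1/4·25/64 + 3/8·1/8 = 4601/4096
m(5) = F(5) + f(1)·m(4) + f(2)·m(3) + f(3)·m(2) + f(4)·m(1) = 1 + 1/8·4601/4096 + 1/4·425/512 + 3/8·25/64 + 1/8·1/8 = 49481/32768
m(6) = F(6) + f(1)·m(5) + f(2)·m(4) + f(3)·m(3) + f(4)·m(2) + f(5)·m(1) = 1 + 1/8·49481/32768 + 1/4·4601/4096 + 3/8·425/512 + 1/8·25/64 + 1/8·1/8 = 483737/262144
E[N_6] = m(6) = 483737/262144

483737/262144


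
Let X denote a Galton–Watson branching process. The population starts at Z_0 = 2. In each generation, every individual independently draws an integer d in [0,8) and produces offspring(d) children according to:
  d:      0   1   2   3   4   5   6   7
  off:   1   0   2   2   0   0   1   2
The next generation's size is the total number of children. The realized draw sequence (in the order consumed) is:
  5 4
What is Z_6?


gen 0: Z_0=2, draws=[5, 4], offspring=[0, 0], Z_1=0
gen 1: Z_1=0, draws=[], offspring=[], Z_2=0
gen 2: Z_2=0, draws=[], offspring=[], Z_3=0
gen 3: Z_3=0, draws=[], offspring=[], Z_4=0
gen 4: Z_4=0, draws=[], offspring=[], Z_5=0
gen 5: Z_5=0, draws=[], offspring=[], Z_6=0

0


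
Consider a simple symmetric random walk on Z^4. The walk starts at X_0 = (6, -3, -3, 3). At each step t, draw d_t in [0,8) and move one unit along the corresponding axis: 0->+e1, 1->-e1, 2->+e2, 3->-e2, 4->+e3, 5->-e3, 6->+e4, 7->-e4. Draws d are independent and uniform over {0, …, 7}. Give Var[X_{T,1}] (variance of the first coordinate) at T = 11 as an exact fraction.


11/4

Outcome values over d=0..7: [1, -1, 0, 0, 0, 0, 0, 0]
Σy = 0, Σy² = 2, M = 8
μ = 0/8 = 0,  σ² = 2/8 − (0)² = 1/4
Independent increments: Var[X_11] = 11·σ² = 11·(1/4) = 11/4


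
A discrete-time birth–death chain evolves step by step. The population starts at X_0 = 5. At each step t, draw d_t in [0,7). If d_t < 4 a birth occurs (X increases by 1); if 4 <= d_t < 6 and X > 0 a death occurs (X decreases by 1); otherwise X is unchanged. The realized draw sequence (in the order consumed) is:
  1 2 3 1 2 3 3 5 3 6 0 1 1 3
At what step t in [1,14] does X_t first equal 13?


t=0: X=5, d=1 → birth, X_1=6
t=1: X=6, d=2 → birth, X_2=7
t=2: X=7, d=3 → birth, X_3=8
t=3: X=8, d=1 → birth, X_4=9
t=4: X=9, d=2 → birth, X_5=10
t=5: X=10, d=3 → birth, X_6=11
t=6: X=11, d=3 → birth, X_7=12
t=7: X=12, d=5 → death, X_8=11
t=8: X=11, d=3 → birth, X_9=12
t=9: X=12, d=6 → hold, X_10=12
t=10: X=12, d=0 → birth, X_11=13
t=11: X=13, d=1 → birth, X_12=14
t=12: X=14, d=1 → birth, X_13=15
t=13: X=15, d=3 → birth, X_14=16

11


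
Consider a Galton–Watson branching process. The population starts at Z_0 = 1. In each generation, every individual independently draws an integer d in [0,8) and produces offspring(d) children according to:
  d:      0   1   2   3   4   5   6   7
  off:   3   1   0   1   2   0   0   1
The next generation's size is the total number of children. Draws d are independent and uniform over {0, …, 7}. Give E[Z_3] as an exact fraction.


1

Outcome values over d=0..7: [3, 1, 0, 1, 2, 0, 0, 1]
Σy = 8, Σy² = 16, M = 8
μ = 8/8 = 1,  σ² = 16/8 − (1)² = 1
E[Z_0] = 1
E[Z_1] = 1·E[Z_0] = 1
E[Z_2] = 1·E[Z_1] = 1
E[Z_3] = 1·E[Z_2] = 1


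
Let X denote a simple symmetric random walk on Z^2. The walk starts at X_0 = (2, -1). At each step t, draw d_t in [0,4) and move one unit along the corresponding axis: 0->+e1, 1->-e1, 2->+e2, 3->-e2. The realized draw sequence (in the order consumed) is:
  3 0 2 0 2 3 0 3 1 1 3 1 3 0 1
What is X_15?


t=0: X=(2, -1), d=3 → -e2, X_1=(2, -2)
t=1: X=(2, -2), d=0 → +e1, X_2=(3, -2)
t=2: X=(3, -2), d=2 → +e2, X_3=(3, -1)
t=3: X=(3, -1), d=0 → +e1, X_4=(4, -1)
t=4: X=(4, -1), d=2 → +e2, X_5=(4, 0)
t=5: X=(4, 0), d=3 → -e2, X_6=(4, -1)
t=6: X=(4, -1), d=0 → +e1, X_7=(5, -1)
t=7: X=(5, -1), d=3 → -e2, X_8=(5, -2)
t=8: X=(5, -2), d=1 → -e1, X_9=(4, -2)
t=9: X=(4, -2), d=1 → -e1, X_10=(3, -2)
t=10: X=(3, -2), d=3 → -e2, X_11=(3, -3)
t=11: X=(3, -3), d=1 → -e1, X_12=(2, -3)
t=12: X=(2, -3), d=3 → -e2, X_13=(2, -4)
t=13: X=(2, -4), d=0 → +e1, X_14=(3, -4)
t=14: X=(3, -4), d=1 → -e1, X_15=(2, -4)

(2, -4)


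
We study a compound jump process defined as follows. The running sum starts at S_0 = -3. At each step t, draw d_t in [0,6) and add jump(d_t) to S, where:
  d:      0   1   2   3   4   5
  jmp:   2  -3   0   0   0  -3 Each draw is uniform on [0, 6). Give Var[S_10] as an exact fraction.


290/9

Outcome values over d=0..5: [2, -3, 0, 0, 0, -3]
Σy = -4, Σy² = 22, M = 6
μ = -4/6 = -2/3,  σ² = 22/6 − (-2/3)² = 29/9
Independent increments: Var[S_10] = 10·σ² = 10·(29/9) = 290/9


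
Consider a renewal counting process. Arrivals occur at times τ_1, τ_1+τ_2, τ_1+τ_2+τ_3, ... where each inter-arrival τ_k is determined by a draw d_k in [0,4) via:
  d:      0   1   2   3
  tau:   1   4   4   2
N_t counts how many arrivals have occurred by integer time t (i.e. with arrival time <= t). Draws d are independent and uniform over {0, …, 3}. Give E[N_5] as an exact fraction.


1669/1024

Inter-arrival values over d=0..3: [1, 4, 4, 2]
Each d has probability 1/4, so the pmf of τ is: f(1) = 1/4, f(2) = 1/4, f(4) = 1/2
Renewal equation for m(n) = E[N_n]: condition on τ_1 = k (if k <= n, one arrival plus a fresh copy on the remaining n−k steps): m(n) = F(n) + Σ_{k<=n} f(k)·m(n−k), where F(n) = P(τ <= n) and m(0) = 0
m(1) = F(1) = 1/4
m(2) = F(2) + f(1)·m(1) = 1/2 + 1/4·1/4 = 9/16
m(3) = F(3) + f(1)·m(2) + f(2)·m(1) = 1/2 + 1/4·9/16 + 1/4·1/4 = 45/64
m(4) = F(4) + f(1)·m(3) + f(2)·m(2) = 1 + 1/4·45/64 + 1/4·9/16 = 337/256
m(5) = F(5) + f(1)·m(4) + f(2)·m(3) + f(4)·m(1) = 1 + 1/4·337/256 + 1/4·45/64 + 1/2·1/4 = 1669/1024
E[N_5] = m(5) = 1669/1024


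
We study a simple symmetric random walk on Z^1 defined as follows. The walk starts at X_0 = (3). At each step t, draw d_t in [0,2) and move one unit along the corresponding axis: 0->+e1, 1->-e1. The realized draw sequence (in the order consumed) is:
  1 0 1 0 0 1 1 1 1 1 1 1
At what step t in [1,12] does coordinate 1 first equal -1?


t=0: X=(3), d=1 → -e1, X_1=(2)
t=1: X=(2), d=0 → +e1, X_2=(3)
t=2: X=(3), d=1 → -e1, X_3=(2)
t=3: X=(2), d=0 → +e1, X_4=(3)
t=4: X=(3), d=0 → +e1, X_5=(4)
t=5: X=(4), d=1 → -e1, X_6=(3)
t=6: X=(3), d=1 → -e1, X_7=(2)
t=7: X=(2), d=1 → -e1, X_8=(1)
t=8: X=(1), d=1 → -e1, X_9=(0)
t=9: X=(0), d=1 → -e1, X_10=(-1)
t=10: X=(-1), d=1 → -e1, X_11=(-2)
t=11: X=(-2), d=1 → -e1, X_12=(-3)

10


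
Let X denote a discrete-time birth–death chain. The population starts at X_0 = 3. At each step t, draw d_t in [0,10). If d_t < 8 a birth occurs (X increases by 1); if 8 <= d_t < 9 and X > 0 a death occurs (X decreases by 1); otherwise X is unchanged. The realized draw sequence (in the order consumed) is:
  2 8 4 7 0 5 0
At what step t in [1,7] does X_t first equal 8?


7

t=0: X=3, d=2 → birth, X_1=4
t=1: X=4, d=8 → death, X_2=3
t=2: X=3, d=4 → birth, X_3=4
t=3: X=4, d=7 → birth, X_4=5
t=4: X=5, d=0 → birth, X_5=6
t=5: X=6, d=5 → birth, X_6=7
t=6: X=7, d=0 → birth, X_7=8


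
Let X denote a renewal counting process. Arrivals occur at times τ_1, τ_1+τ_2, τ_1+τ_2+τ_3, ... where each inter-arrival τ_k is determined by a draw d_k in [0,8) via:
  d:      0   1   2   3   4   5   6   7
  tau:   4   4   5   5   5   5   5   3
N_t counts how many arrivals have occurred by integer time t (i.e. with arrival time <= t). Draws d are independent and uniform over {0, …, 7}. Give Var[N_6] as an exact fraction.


63/4096

Inter-arrival values over d=0..7: [4, 4, 5, 5, 5, 5, 5, 3]
Each d has probability 1/8, so the pmf of τ is: f(3) = 1/8, f(4) = 1/4, f(5) = 5/8
Let p_n(j) = P(N_n = j), with p_0 = [1]. Condition on τ_1: p_n(0) = P(τ > n), and for j >= 1, p_n(j) = Σ_{k<=n} f(k)·p_{n−k}(j−1)
p_1 = [1]  (j = 0)
p_2 = [1]  (j = 0)
p_3 = [7/8, 1/8]  (j = 0..1)
p_4 = [5/8, 3/8]  (j = 0..1)
p_5 = [0, 1]  (j = 0..1)
p_6 = [0, 63/64, 1/64]  (j = 0..2)
E[N_6] = Σ j·p_6(j) = 65/64;  E[N_6²] = Σ j²·p_6(j) = 67/64
Var[N_6] = 67/64 − (65/64)² = 63/4096


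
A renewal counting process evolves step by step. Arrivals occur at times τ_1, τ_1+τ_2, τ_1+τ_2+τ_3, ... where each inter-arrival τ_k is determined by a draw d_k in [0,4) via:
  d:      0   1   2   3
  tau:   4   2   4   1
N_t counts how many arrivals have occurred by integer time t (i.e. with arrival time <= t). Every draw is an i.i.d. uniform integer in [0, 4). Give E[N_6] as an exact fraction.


Inter-arrival values over d=0..3: [4, 2, 4, 1]
Each d has probability 1/4, so the pmf of τ is: f(1) = 1/4, f(2) = 1/4, f(4) = 1/2
Renewal equation for m(n) = E[N_n]: condition on τ_1 = k (if k <= n, one arrival plus a fresh copy on the remaining n−k steps): m(n) = F(n) + Σ_{k<=n} f(k)·m(n−k), where F(n) = P(τ <= n) and m(0) = 0
m(1) = F(1) = 1/4
m(2) = F(2) + f(1)·m(1) = 1/2 + 1/4·1/4 = 9/16
m(3) = F(3) + f(1)·m(2) + f(2)·m(1) = 1/2 + 1/4·9/16 + 1/4·1/4 = 45/64
m(4) = F(4) + f(1)·m(3) + f(2)·m(2) = 1 + 1/4·45/64 + 1/4·9/16 = 337/256
m(5) = F(5) + f(1)·m(4) + f(2)·m(3) + f(4)·m(1) = 1 + 1/4·337/256 + 1/4·45/64 + 1/2·1/4 = 1669/1024
m(6) = F(6) + f(1)·m(5) + f(2)·m(4) + f(4)·m(2) = 1 + 1/4·1669/1024 + 1/4·337/256 + 1/2·9/16 = 8265/4096
E[N_6] = m(6) = 8265/4096

8265/4096


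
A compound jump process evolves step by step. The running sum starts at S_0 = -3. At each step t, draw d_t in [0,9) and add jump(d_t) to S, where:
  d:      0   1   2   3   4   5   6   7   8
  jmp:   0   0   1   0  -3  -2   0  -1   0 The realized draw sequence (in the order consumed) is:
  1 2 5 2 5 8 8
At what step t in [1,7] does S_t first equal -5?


t=0: S=-3, d=1, jump=0, S_1=-3
t=1: S=-3, d=2, jump=1, S_2=-2
t=2: S=-2, d=5, jump=-2, S_3=-4
t=3: S=-4, d=2, jump=1, S_4=-3
t=4: S=-3, d=5, jump=-2, S_5=-5
t=5: S=-5, d=8, jump=0, S_6=-5
t=6: S=-5, d=8, jump=0, S_7=-5

5


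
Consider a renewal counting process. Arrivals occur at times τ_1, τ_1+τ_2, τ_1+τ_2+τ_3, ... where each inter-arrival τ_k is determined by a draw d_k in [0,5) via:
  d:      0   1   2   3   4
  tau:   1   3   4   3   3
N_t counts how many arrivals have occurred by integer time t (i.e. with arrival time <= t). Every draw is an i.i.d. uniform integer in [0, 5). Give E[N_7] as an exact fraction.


180656/78125

Inter-arrival values over d=0..4: [1, 3, 4, 3, 3]
Each d has probability 1/5, so the pmf of τ is: f(1) = 1/5, f(3) = 3/5, f(4) = 1/5
Renewal equation for m(n) = E[N_n]: condition on τ_1 = k (if k <= n, one arrival plus a fresh copy on the remaining n−k steps): m(n) = F(n) + Σ_{k<=n} f(k)·m(n−k), where F(n) = P(τ <= n) and m(0) = 0
m(1) = F(1) = 1/5
m(2) = F(2) + f(1)·m(1) = 1/5 + 1/5·1/5 = 6/25
m(3) = F(3) + f(1)·m(2) = 4/5 + 1/5·6/25 = 106/125
m(4) = F(4) + f(1)·m(3) + f(3)·m(1) = 1 + 1/5·106/125 + 3/5·1/5 = 806/625
m(5) = F(5) + f(1)·m(4) + f(3)·m(2) + f(4)·m(1) = 1 + 1/5·806/625 + 3/5·6/25 + 1/5·1/5 = 4506/3125
m(6) = F(6) + f(1)·m(5) + f(3)·m(3) + f(4)·m(2) = 1 + 1/5·4506/3125 + 3/5·106/125 + 1/5·6/25 = 28831/15625
m(7) = F(7) + f(1)·m(6) + f(3)·m(4) + f(4)·m(3) = 1 + 1/5·28831/15625 + 3/5·806/625 + 1/5·106/125 = 180656/78125
E[N_7] = m(7) = 180656/78125


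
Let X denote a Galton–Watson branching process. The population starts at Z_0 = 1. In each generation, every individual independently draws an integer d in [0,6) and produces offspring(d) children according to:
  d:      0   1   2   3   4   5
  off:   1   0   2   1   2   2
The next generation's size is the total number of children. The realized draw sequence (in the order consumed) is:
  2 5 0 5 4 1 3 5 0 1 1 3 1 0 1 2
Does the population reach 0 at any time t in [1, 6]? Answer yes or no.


no

gen 0: Z_0=1, draws=[2], offspring=[2], Z_1=2
gen 1: Z_1=2, draws=[5, 0], offspring=[2, 1], Z_2=3
gen 2: Z_2=3, draws=[5, 4, 1], offspring=[2, 2, 0], Z_3=4
gen 3: Z_3=4, draws=[3, 5, 0, 1], offspring=[1, 2, 1, 0], Z_4=4
gen 4: Z_4=4, draws=[1, 3, 1, 0], offspring=[0, 1, 0, 1], Z_5=2
gen 5: Z_5=2, draws=[1, 2], offspring=[0, 2], Z_6=2


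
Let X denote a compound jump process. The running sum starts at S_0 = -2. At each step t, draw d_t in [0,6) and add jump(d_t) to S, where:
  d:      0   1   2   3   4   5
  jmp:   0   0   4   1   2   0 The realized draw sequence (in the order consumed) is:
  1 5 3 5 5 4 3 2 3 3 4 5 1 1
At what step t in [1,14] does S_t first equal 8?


10

t=0: S=-2, d=1, jump=0, S_1=-2
t=1: S=-2, d=5, jump=0, S_2=-2
t=2: S=-2, d=3, jump=1, S_3=-1
t=3: S=-1, d=5, jump=0, S_4=-1
t=4: S=-1, d=5, jump=0, S_5=-1
t=5: S=-1, d=4, jump=2, S_6=1
t=6: S=1, d=3, jump=1, S_7=2
t=7: S=2, d=2, jump=4, S_8=6
t=8: S=6, d=3, jump=1, S_9=7
t=9: S=7, d=3, jump=1, S_10=8
t=10: S=8, d=4, jump=2, S_11=10
t=11: S=10, d=5, jump=0, S_12=10
t=12: S=10, d=1, jump=0, S_13=10
t=13: S=10, d=1, jump=0, S_14=10
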